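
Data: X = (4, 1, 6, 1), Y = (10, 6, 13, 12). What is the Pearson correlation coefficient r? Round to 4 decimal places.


r = sum((xi-xbar)(yi-ybar)) / sqrt(sum((xi-xbar)^2) * sum((yi-ybar)^2))
n = 4, xbar = 12/4 = 3, ybar = 41/4 = 10.25
Sxy = sum((xi-xbar)(yi-ybar)) = 13
Sxx = sum((xi-xbar)^2) = 18
Syy = sum((yi-ybar)^2) = 28.75
sqrt(Sxx*Syy) ≈ 22.748626
r = Sxy / sqrt(Sxx*Syy) = 13 / 22.748626 ≈ 0.571463

0.5715


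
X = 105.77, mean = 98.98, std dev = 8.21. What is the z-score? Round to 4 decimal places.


z = (X - mu) / sigma
X - mu = 105.77 - 98.98 = 6.79
z = 6.79 / 8.21 = 679/821 ≈ 0.827040

0.8270


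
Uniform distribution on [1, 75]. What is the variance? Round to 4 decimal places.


Var = (b-a)^2 / 12
(b-a)^2 = (75 - 1)^2 = 5476
Var = 5476/12 ≈ 456.333333

456.3333


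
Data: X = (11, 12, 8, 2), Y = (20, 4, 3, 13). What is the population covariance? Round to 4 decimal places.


Cov = (1/n)*sum((xi-xbar)(yi-ybar))
n = 4, xbar = 33/4 = 8.25, ybar = 40/4 = 10
sum((xi-xbar)(yi-ybar)) = -12
Cov = -12 / 4 = -3

-3.0000


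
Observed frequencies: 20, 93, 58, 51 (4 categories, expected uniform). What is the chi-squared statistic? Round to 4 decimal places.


chi2 = sum((O-E)^2/E), E = total/4
total = 222, E = 222/4 = 55.5
(20 - 55.5)^2 / 55.5 = 1260.25 / 55.5 = 5041/222 ≈ 22.707207
(93 - 55.5)^2 / 55.5 = 1406.25 / 55.5 = 1875/74 ≈ 25.337838
(58 - 55.5)^2 / 55.5 = 6.25 / 55.5 = 25/222 ≈ 0.112613
(51 - 55.5)^2 / 55.5 = 20.25 / 55.5 = 27/74 ≈ 0.364865
chi2 = 5386/111 ≈ 48.522523

48.5225


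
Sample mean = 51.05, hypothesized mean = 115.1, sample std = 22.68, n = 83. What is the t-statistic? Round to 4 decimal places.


t = (xbar - mu0) / (s/sqrt(n))
xbar - mu0 = 51.05 - 115.1 = -64.05
sqrt(83) ≈ 9.11043358
s/sqrt(n) = 22.68 / 9.11043358 ≈ 2.48945342
t = -64.05 / 2.48945342 ≈ -25.728539

-25.7285


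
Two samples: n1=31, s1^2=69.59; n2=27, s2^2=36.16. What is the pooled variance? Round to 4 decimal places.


sp^2 = ((n1-1)*s1^2 + (n2-1)*s2^2)/(n1+n2-2)
(n1-1)*s1^2 = 30 * 69.59 = 2087.7
(n2-1)*s2^2 = 26 * 36.16 = 940.16
numerator = 2087.7 + 940.16 = 3027.86
n1+n2-2 = 56
sp^2 = 3027.86 / 56 = 151393/2800 ≈ 54.068929

54.0689


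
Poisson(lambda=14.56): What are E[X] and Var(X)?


E[X] = Var(X) = lambda = 14.56

14.56, 14.56


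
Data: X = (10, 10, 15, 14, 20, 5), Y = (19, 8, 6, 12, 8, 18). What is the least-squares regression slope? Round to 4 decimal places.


b = sum((xi-xbar)(yi-ybar)) / sum((xi-xbar)^2)
n = 6, xbar = 74/6 = 37/3 ≈ 12.333333, ybar = 71/6 ≈ 11.833333
Sxy = sum((xi-xbar)(yi-ybar)) = -293/3 ≈ -97.666667
Sxx = sum((xi-xbar)^2) = 400/3 ≈ 133.333333
b = Sxy / Sxx = -0.7325

-0.7325


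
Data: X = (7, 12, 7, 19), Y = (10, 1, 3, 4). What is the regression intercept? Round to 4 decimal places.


a = ybar - b*xbar, where b = sum((xi-xbar)(yi-ybar)) / sum((xi-xbar)^2)
n = 4, xbar = 45/4 = 11.25, ybar = 18/4 = 4.5
Sxy = sum((xi-xbar)(yi-ybar)) = -23.5
Sxx = sum((xi-xbar)^2) = 96.75
b = Sxy / Sxx = -94/387 ≈ -0.242894
a = 4.5 - (-0.242894) * 11.25 = 311/43 ≈ 7.232558

7.2326


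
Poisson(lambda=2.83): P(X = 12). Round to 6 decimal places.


P = e^(-lam) * lam^k / k!
e^(-2.83) ≈ 0.05901285
lam^k = 2.83^12 ≈ 263898.685087
k! = 12! = 479001600
P = 0.05901285 * 263898.685087 / 479001600 ≈ 0.000033

0.000033


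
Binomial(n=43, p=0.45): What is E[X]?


E[X] = n*p = 43 * 0.45 = 19.35

19.35


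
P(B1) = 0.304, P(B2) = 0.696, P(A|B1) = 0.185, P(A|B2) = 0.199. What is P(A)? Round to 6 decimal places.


P(A) = P(A|B1)*P(B1) + P(A|B2)*P(B2)
P(A|B1)*P(B1) = 0.185 * 0.304 = 0.05624
P(A|B2)*P(B2) = 0.199 * 0.696 = 0.138504
P(A) = 0.05624 + 0.138504 = 0.194744

0.194744


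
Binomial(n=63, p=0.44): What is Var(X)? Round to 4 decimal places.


Var = n*p*(1-p) = 63 * 0.44 * 0.56 = 15.5232

15.5232


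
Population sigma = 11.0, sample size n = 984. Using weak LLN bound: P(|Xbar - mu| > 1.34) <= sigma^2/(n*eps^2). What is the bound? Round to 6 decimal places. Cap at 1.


bound = min(1, sigma^2/(n*eps^2))
sigma^2 = 11.0^2 = 121
n*eps^2 = 984 * 1.34^2 = 984 * 1.7956 = 1766.8704
sigma^2/(n*eps^2) = 121 / 1766.8704 ≈ 0.06848267

0.068483


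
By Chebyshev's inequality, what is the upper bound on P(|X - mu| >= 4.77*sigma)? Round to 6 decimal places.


P <= 1/k^2
k^2 = 4.77^2 = 22.7529
1/k^2 = 1 / 22.7529 ≈ 0.04395044

0.043950


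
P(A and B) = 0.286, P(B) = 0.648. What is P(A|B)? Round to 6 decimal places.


P(A|B) = P(A and B) / P(B) = 0.286 / 0.648 = 143/324 ≈ 0.44135802

0.441358


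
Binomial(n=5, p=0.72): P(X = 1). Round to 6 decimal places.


P = C(n,k) * p^k * (1-p)^(n-k)
C(5,1) = 5
p^k = 0.72^1 = 0.72
(1-p)^(n-k) = 0.28^4 = 0.00614656
P = 5 * 0.72 * 0.00614656 ≈ 0.022128

0.022128


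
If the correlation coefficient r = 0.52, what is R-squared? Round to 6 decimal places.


R^2 = r^2 = (0.52)^2 = 0.2704

0.270400


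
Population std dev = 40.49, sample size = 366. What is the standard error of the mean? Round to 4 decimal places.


SE = sigma / sqrt(n)
sqrt(366) ≈ 19.131126
SE = 40.49 / 19.131126 ≈ 2.116446

2.1164


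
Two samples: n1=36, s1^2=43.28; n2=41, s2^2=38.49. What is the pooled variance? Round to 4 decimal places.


sp^2 = ((n1-1)*s1^2 + (n2-1)*s2^2)/(n1+n2-2)
(n1-1)*s1^2 = 35 * 43.28 = 1514.8
(n2-1)*s2^2 = 40 * 38.49 = 1539.6
numerator = 1514.8 + 1539.6 = 3054.4
n1+n2-2 = 75
sp^2 = 3054.4 / 75 = 15272/375 ≈ 40.725333

40.7253


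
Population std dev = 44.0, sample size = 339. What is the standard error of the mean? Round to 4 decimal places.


SE = sigma / sqrt(n)
sqrt(339) ≈ 18.411953
SE = 44.0 / 18.411953 ≈ 2.389752

2.3898


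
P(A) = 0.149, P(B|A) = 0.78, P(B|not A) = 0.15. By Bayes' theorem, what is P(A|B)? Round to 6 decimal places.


P(A|B) = P(B|A)*P(A) / P(B), P(B) = P(B|A)*P(A) + P(B|not A)*P(not A)
P(B|A)*P(A) = 0.78 * 0.149 = 0.11622
P(B|not A)*P(not A) = 0.15 * 0.851 = 0.12765
P(B) = 0.11622 + 0.12765 = 0.24387
P(A|B) = 0.11622 / 0.24387 = 3874/8129 ≈ 0.47656538

0.476565


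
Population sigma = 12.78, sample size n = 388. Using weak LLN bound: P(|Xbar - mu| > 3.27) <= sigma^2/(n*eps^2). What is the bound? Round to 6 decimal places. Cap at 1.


bound = min(1, sigma^2/(n*eps^2))
sigma^2 = 12.78^2 = 163.3284
n*eps^2 = 388 * 3.27^2 = 388 * 10.6929 = 4148.8452
sigma^2/(n*eps^2) = 163.3284 / 4148.8452 ≈ 0.03936720

0.039367


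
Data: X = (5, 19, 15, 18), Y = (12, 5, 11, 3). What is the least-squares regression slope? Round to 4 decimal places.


b = sum((xi-xbar)(yi-ybar)) / sum((xi-xbar)^2)
n = 4, xbar = 57/4 = 14.25, ybar = 31/4 = 7.75
Sxy = sum((xi-xbar)(yi-ybar)) = -67.75
Sxx = sum((xi-xbar)^2) = 122.75
b = Sxy / Sxx = -271/491 ≈ -0.551935

-0.5519


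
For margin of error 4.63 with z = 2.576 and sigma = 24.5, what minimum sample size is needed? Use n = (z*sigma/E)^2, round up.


z*sigma/E = 2.576 * 24.5 / 4.63 = 31556/2315 ≈ 13.631102
(z*sigma/E)^2 ≈ 185.806928
round up: n = 186

186


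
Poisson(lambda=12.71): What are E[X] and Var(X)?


E[X] = Var(X) = lambda = 12.71

12.71, 12.71


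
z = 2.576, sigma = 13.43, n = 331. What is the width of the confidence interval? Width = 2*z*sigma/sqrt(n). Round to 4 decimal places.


width = 2*z*sigma/sqrt(n)
2*z*sigma = 2 * 2.576 * 13.43 = 69.19136
sqrt(331) ≈ 18.193405
width = 69.19136 / 18.193405 ≈ 3.803101

3.8031


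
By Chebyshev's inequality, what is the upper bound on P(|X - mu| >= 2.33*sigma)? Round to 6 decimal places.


P <= 1/k^2
k^2 = 2.33^2 = 5.4289
1/k^2 = 1 / 5.4289 ≈ 0.18419938

0.184199


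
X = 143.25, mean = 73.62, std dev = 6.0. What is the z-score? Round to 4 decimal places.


z = (X - mu) / sigma
X - mu = 143.25 - 73.62 = 69.63
z = 69.63 / 6.0 = 11.605

11.6050


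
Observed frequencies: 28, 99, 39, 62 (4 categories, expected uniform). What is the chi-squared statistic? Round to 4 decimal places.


chi2 = sum((O-E)^2/E), E = total/4
total = 228, E = 228/4 = 57
(28 - 57)^2 / 57 = 841 / 57 = 841/57 ≈ 14.754386
(99 - 57)^2 / 57 = 1764 / 57 = 588/19 ≈ 30.947368
(39 - 57)^2 / 57 = 324 / 57 = 108/19 ≈ 5.684211
(62 - 57)^2 / 57 = 25 / 57 = 25/57 ≈ 0.438596
chi2 = 2954/57 ≈ 51.824561

51.8246


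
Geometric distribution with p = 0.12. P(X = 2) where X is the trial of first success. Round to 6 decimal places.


P = (1-p)^(k-1) * p
(1-p)^(k-1) = 0.88^1 = 0.88
P = 0.88 * 0.12 = 0.1056

0.105600


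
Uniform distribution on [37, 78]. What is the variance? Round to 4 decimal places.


Var = (b-a)^2 / 12
(b-a)^2 = (78 - 37)^2 = 1681
Var = 1681/12 ≈ 140.083333

140.0833


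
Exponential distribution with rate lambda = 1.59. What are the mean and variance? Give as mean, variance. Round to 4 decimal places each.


mean = 1/lam, var = 1/lam^2
mean = 1 / 1.59 = 100/159 ≈ 0.628931
lam^2 = 1.59^2 = 2.5281
var = 1 / 2.5281 ≈ 0.395554

0.6289, 0.3956


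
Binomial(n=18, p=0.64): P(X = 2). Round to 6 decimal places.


P = C(n,k) * p^k * (1-p)^(n-k)
C(18,2) = 153
p^k = 0.64^2 = 0.4096
(1-p)^(n-k) = 0.36^16 ≈ 0.00000007958661
P = 153 * 0.4096 * 0.00000007958661 ≈ 0.000005

0.000005


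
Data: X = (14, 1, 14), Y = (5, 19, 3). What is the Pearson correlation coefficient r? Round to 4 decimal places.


r = sum((xi-xbar)(yi-ybar)) / sqrt(sum((xi-xbar)^2) * sum((yi-ybar)^2))
n = 3, xbar = 29/3 ≈ 9.666667, ybar = 27/3 = 9
Sxy = sum((xi-xbar)(yi-ybar)) = -130
Sxx = sum((xi-xbar)^2) = 338/3 ≈ 112.666667
Syy = sum((yi-ybar)^2) = 152
sqrt(Sxx*Syy) ≈ 130.863797
r = Sxy / sqrt(Sxx*Syy) = -130 / 130.863797 ≈ -0.993399

-0.9934


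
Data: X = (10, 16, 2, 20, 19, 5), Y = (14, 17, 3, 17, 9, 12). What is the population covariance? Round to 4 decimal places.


Cov = (1/n)*sum((xi-xbar)(yi-ybar))
n = 6, xbar = 72/6 = 12, ybar = 72/6 = 12
sum((xi-xbar)(yi-ybar)) = 125
Cov = 125 / 6 = 125/6 ≈ 20.833333

20.8333


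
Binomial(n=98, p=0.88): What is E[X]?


E[X] = n*p = 98 * 0.88 = 86.24

86.24


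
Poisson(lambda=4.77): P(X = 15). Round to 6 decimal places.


P = e^(-lam) * lam^k / k!
e^(-4.77) ≈ 0.008480380
lam^k = 4.77^15 ≈ 15058291000.610399
k! = 15! = 1307674368000
P = 0.008480380 * 15058291000.610399 / 1307674368000 ≈ 0.000098

0.000098


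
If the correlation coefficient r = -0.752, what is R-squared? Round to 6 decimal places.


R^2 = r^2 = (-0.752)^2 = 0.565504

0.565504


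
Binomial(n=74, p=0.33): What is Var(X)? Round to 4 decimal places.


Var = n*p*(1-p) = 74 * 0.33 * 0.67 = 16.3614

16.3614


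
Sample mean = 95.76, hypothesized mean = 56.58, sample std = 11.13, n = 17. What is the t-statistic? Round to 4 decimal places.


t = (xbar - mu0) / (s/sqrt(n))
xbar - mu0 = 95.76 - 56.58 = 39.18
sqrt(17) ≈ 4.12310563
s/sqrt(n) = 11.13 / 4.12310563 ≈ 2.69942151
t = 39.18 / 2.69942151 ≈ 14.514221

14.5142


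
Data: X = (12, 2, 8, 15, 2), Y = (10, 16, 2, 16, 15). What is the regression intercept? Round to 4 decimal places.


a = ybar - b*xbar, where b = sum((xi-xbar)(yi-ybar)) / sum((xi-xbar)^2)
n = 5, xbar = 39/5 = 7.8, ybar = 59/5 = 11.8
Sxy = sum((xi-xbar)(yi-ybar)) = -22.2
Sxx = sum((xi-xbar)^2) = 136.8
b = Sxy / Sxx = -37/228 ≈ -0.162281
a = 11.8 - (-0.162281) * 7.8 = 993/76 ≈ 13.065789

13.0658


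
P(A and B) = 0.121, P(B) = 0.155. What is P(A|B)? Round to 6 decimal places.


P(A|B) = P(A and B) / P(B) = 0.121 / 0.155 = 121/155 ≈ 0.78064516

0.780645


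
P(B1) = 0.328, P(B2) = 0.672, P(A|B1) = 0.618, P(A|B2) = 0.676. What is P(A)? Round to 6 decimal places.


P(A) = P(A|B1)*P(B1) + P(A|B2)*P(B2)
P(A|B1)*P(B1) = 0.618 * 0.328 = 0.202704
P(A|B2)*P(B2) = 0.676 * 0.672 = 0.454272
P(A) = 0.202704 + 0.454272 = 0.656976

0.656976


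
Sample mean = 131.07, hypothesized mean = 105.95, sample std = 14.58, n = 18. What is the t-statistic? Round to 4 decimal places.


t = (xbar - mu0) / (s/sqrt(n))
xbar - mu0 = 131.07 - 105.95 = 25.12
sqrt(18) ≈ 4.24264069
s/sqrt(n) = 14.58 / 4.24264069 ≈ 3.43653896
t = 25.12 / 3.43653896 ≈ 7.309680

7.3097


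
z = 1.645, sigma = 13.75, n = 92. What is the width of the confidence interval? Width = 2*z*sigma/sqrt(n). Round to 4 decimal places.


width = 2*z*sigma/sqrt(n)
2*z*sigma = 2 * 1.645 * 13.75 = 45.2375
sqrt(92) ≈ 9.591663
width = 45.2375 / 9.591663 ≈ 4.716335

4.7163


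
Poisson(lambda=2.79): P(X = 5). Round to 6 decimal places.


P = e^(-lam) * lam^k / k!
e^(-2.79) ≈ 0.06142121
lam^k = 2.79^5 ≈ 169.052274
k! = 5! = 120
P = 0.06142121 * 169.052274 / 120 ≈ 0.086528

0.086528


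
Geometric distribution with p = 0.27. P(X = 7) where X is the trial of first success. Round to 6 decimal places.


P = (1-p)^(k-1) * p
(1-p)^(k-1) = 0.73^6 ≈ 0.1513342
P = 0.1513342 * 0.27 ≈ 0.04086024

0.040860


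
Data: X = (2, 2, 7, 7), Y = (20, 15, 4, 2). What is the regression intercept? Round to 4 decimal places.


a = ybar - b*xbar, where b = sum((xi-xbar)(yi-ybar)) / sum((xi-xbar)^2)
n = 4, xbar = 18/4 = 4.5, ybar = 41/4 = 10.25
Sxy = sum((xi-xbar)(yi-ybar)) = -72.5
Sxx = sum((xi-xbar)^2) = 25
b = Sxy / Sxx = -2.9
a = 10.25 - (-2.9) * 4.5 = 23.3

23.3000


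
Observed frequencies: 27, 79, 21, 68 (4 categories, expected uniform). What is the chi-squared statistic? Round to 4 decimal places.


chi2 = sum((O-E)^2/E), E = total/4
total = 195, E = 195/4 = 48.75
(27 - 48.75)^2 / 48.75 = 473.0625 / 48.75 = 2523/260 ≈ 9.703846
(79 - 48.75)^2 / 48.75 = 915.0625 / 48.75 = 14641/780 ≈ 18.770513
(21 - 48.75)^2 / 48.75 = 770.0625 / 48.75 = 4107/260 ≈ 15.796154
(68 - 48.75)^2 / 48.75 = 370.5625 / 48.75 = 5929/780 ≈ 7.601282
chi2 = 2023/39 ≈ 51.871795

51.8718


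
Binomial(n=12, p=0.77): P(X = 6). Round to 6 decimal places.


P = C(n,k) * p^k * (1-p)^(n-k)
C(12,6) = 924
p^k = 0.77^6 ≈ 0.2084224
(1-p)^(n-k) = 0.23^6 ≈ 0.0001480359
P = 924 * 0.2084224 * 0.0001480359 ≈ 0.028509

0.028509


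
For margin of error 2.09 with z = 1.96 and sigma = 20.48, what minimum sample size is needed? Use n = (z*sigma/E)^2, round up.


z*sigma/E = 1.96 * 20.48 / 2.09 = 100352/5225 ≈ 19.206124
(z*sigma/E)^2 ≈ 368.875215
round up: n = 369

369


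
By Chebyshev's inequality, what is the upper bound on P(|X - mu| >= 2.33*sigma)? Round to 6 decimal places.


P <= 1/k^2
k^2 = 2.33^2 = 5.4289
1/k^2 = 1 / 5.4289 ≈ 0.18419938

0.184199


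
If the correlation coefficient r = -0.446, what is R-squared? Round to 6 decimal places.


R^2 = r^2 = (-0.446)^2 = 0.198916

0.198916


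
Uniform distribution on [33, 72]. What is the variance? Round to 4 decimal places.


Var = (b-a)^2 / 12
(b-a)^2 = (72 - 33)^2 = 1521
Var = 1521/12 = 126.75

126.7500


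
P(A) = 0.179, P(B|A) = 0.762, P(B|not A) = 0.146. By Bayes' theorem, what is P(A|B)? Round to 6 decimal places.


P(A|B) = P(B|A)*P(A) / P(B), P(B) = P(B|A)*P(A) + P(B|not A)*P(not A)
P(B|A)*P(A) = 0.762 * 0.179 = 0.136398
P(B|not A)*P(not A) = 0.146 * 0.821 = 0.119866
P(B) = 0.136398 + 0.119866 = 0.256264
P(A|B) = 0.136398 / 0.256264 ≈ 0.53225580

0.532256


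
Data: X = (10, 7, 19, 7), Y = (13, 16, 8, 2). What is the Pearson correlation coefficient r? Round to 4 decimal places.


r = sum((xi-xbar)(yi-ybar)) / sqrt(sum((xi-xbar)^2) * sum((yi-ybar)^2))
n = 4, xbar = 43/4 = 10.75, ybar = 39/4 = 9.75
Sxy = sum((xi-xbar)(yi-ybar)) = -11.25
Sxx = sum((xi-xbar)^2) = 96.75
Syy = sum((yi-ybar)^2) = 112.75
sqrt(Sxx*Syy) ≈ 104.444064
r = Sxy / sqrt(Sxx*Syy) = -11.25 / 104.444064 ≈ -0.107713

-0.1077


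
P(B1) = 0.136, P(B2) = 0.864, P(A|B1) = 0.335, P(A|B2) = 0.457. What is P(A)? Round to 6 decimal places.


P(A) = P(A|B1)*P(B1) + P(A|B2)*P(B2)
P(A|B1)*P(B1) = 0.335 * 0.136 = 0.04556
P(A|B2)*P(B2) = 0.457 * 0.864 = 0.394848
P(A) = 0.04556 + 0.394848 = 0.440408

0.440408


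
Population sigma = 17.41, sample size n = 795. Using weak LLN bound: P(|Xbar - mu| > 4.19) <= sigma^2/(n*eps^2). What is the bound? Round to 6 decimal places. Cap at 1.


bound = min(1, sigma^2/(n*eps^2))
sigma^2 = 17.41^2 = 303.1081
n*eps^2 = 795 * 4.19^2 = 795 * 17.5561 = 13957.0995
sigma^2/(n*eps^2) = 303.1081 / 13957.0995 ≈ 0.02171713

0.021717


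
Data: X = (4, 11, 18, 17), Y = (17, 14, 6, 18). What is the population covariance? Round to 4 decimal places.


Cov = (1/n)*sum((xi-xbar)(yi-ybar))
n = 4, xbar = 50/4 = 12.5, ybar = 55/4 = 13.75
sum((xi-xbar)(yi-ybar)) = -51.5
Cov = -51.5 / 4 = -12.875

-12.8750


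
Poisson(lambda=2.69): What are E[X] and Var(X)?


E[X] = Var(X) = lambda = 2.69

2.69, 2.69


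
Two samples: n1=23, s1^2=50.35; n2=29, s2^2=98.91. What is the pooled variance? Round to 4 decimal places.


sp^2 = ((n1-1)*s1^2 + (n2-1)*s2^2)/(n1+n2-2)
(n1-1)*s1^2 = 22 * 50.35 = 1107.7
(n2-1)*s2^2 = 28 * 98.91 = 2769.48
numerator = 1107.7 + 2769.48 = 3877.18
n1+n2-2 = 50
sp^2 = 3877.18 / 50 = 77.5436

77.5436


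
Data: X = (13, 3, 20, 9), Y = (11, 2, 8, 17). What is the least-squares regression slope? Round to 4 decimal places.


b = sum((xi-xbar)(yi-ybar)) / sum((xi-xbar)^2)
n = 4, xbar = 45/4 = 11.25, ybar = 38/4 = 9.5
Sxy = sum((xi-xbar)(yi-ybar)) = 34.5
Sxx = sum((xi-xbar)^2) = 152.75
b = Sxy / Sxx = 138/611 ≈ 0.225859

0.2259


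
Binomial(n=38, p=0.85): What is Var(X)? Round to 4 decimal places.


Var = n*p*(1-p) = 38 * 0.85 * 0.15 = 4.845

4.8450


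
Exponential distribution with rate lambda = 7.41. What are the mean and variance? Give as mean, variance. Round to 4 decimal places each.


mean = 1/lam, var = 1/lam^2
mean = 1 / 7.41 = 100/741 ≈ 0.134953
lam^2 = 7.41^2 = 54.9081
var = 1 / 54.9081 ≈ 0.018212

0.1350, 0.0182


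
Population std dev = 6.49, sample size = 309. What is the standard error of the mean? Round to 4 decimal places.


SE = sigma / sqrt(n)
sqrt(309) ≈ 17.578396
SE = 6.49 / 17.578396 ≈ 0.369203

0.3692


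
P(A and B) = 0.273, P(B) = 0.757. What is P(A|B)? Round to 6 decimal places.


P(A|B) = P(A and B) / P(B) = 0.273 / 0.757 = 273/757 ≈ 0.36063408

0.360634


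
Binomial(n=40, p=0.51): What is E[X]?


E[X] = n*p = 40 * 0.51 = 20.4

20.4


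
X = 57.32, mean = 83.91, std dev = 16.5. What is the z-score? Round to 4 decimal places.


z = (X - mu) / sigma
X - mu = 57.32 - 83.91 = -26.59
z = -26.59 / 16.5 = -2659/1650 ≈ -1.611515

-1.6115


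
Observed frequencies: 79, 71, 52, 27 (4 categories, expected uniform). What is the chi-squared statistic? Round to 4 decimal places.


chi2 = sum((O-E)^2/E), E = total/4
total = 229, E = 229/4 = 57.25
(79 - 57.25)^2 / 57.25 = 473.0625 / 57.25 = 7569/916 ≈ 8.263100
(71 - 57.25)^2 / 57.25 = 189.0625 / 57.25 = 3025/916 ≈ 3.302402
(52 - 57.25)^2 / 57.25 = 27.5625 / 57.25 = 441/916 ≈ 0.481441
(27 - 57.25)^2 / 57.25 = 915.0625 / 57.25 = 14641/916 ≈ 15.983624
chi2 = 6419/229 ≈ 28.030568

28.0306


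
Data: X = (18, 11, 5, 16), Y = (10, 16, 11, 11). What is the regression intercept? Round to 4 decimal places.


a = ybar - b*xbar, where b = sum((xi-xbar)(yi-ybar)) / sum((xi-xbar)^2)
n = 4, xbar = 50/4 = 12.5, ybar = 48/4 = 12
Sxy = sum((xi-xbar)(yi-ybar)) = -13
Sxx = sum((xi-xbar)^2) = 101
b = Sxy / Sxx = -13/101 ≈ -0.128713
a = 12 - (-0.128713) * 12.5 = 2749/202 ≈ 13.608911

13.6089


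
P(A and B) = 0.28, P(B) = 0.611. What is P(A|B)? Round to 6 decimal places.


P(A|B) = P(A and B) / P(B) = 0.28 / 0.611 = 280/611 ≈ 0.45826514

0.458265


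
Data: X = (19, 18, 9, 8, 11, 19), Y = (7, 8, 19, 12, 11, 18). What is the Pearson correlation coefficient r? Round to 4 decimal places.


r = sum((xi-xbar)(yi-ybar)) / sqrt(sum((xi-xbar)^2) * sum((yi-ybar)^2))
n = 6, xbar = 84/6 = 14, ybar = 75/6 = 12.5
Sxy = sum((xi-xbar)(yi-ybar)) = -43
Sxx = sum((xi-xbar)^2) = 136
Syy = sum((yi-ybar)^2) = 125.5
sqrt(Sxx*Syy) ≈ 130.644556
r = Sxy / sqrt(Sxx*Syy) = -43 / 130.644556 ≈ -0.329137

-0.3291


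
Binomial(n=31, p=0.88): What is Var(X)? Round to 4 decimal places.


Var = n*p*(1-p) = 31 * 0.88 * 0.12 = 3.2736

3.2736


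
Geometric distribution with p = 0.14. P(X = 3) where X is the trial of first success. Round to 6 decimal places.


P = (1-p)^(k-1) * p
(1-p)^(k-1) = 0.86^2 = 0.7396
P = 0.7396 * 0.14 = 0.103544

0.103544


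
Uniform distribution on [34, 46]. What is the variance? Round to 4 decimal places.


Var = (b-a)^2 / 12
(b-a)^2 = (46 - 34)^2 = 144
Var = 144/12 = 12

12.0000


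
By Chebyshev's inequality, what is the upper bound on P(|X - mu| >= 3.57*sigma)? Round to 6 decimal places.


P <= 1/k^2
k^2 = 3.57^2 = 12.7449
1/k^2 = 1 / 12.7449 ≈ 0.07846276

0.078463


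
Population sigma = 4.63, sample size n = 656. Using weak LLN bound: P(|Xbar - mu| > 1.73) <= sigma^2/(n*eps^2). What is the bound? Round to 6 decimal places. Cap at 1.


bound = min(1, sigma^2/(n*eps^2))
sigma^2 = 4.63^2 = 21.4369
n*eps^2 = 656 * 1.73^2 = 656 * 2.9929 = 1963.3424
sigma^2/(n*eps^2) = 21.4369 / 1963.3424 ≈ 0.01091857

0.010919


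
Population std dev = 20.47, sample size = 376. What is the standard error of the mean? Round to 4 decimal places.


SE = sigma / sqrt(n)
sqrt(376) ≈ 19.390719
SE = 20.47 / 19.390719 ≈ 1.055660

1.0557


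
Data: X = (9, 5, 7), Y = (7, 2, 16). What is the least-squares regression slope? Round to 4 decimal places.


b = sum((xi-xbar)(yi-ybar)) / sum((xi-xbar)^2)
n = 3, xbar = 21/3 = 7, ybar = 25/3 ≈ 8.333333
Sxy = sum((xi-xbar)(yi-ybar)) = 10
Sxx = sum((xi-xbar)^2) = 8
b = Sxy / Sxx = 1.25

1.2500


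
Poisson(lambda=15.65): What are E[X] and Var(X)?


E[X] = Var(X) = lambda = 15.65

15.65, 15.65


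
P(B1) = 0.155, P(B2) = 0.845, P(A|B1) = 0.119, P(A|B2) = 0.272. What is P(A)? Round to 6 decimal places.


P(A) = P(A|B1)*P(B1) + P(A|B2)*P(B2)
P(A|B1)*P(B1) = 0.119 * 0.155 = 0.018445
P(A|B2)*P(B2) = 0.272 * 0.845 = 0.22984
P(A) = 0.018445 + 0.22984 = 0.248285

0.248285


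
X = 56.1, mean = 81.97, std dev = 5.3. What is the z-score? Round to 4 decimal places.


z = (X - mu) / sigma
X - mu = 56.1 - 81.97 = -25.87
z = -25.87 / 5.3 = -2587/530 ≈ -4.881132

-4.8811


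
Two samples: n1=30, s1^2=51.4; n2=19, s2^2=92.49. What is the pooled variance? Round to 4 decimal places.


sp^2 = ((n1-1)*s1^2 + (n2-1)*s2^2)/(n1+n2-2)
(n1-1)*s1^2 = 29 * 51.4 = 1490.6
(n2-1)*s2^2 = 18 * 92.49 = 1664.82
numerator = 1490.6 + 1664.82 = 3155.42
n1+n2-2 = 47
sp^2 = 3155.42 / 47 = 157771/2350 ≈ 67.136596

67.1366


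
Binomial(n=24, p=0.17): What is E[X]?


E[X] = n*p = 24 * 0.17 = 4.08

4.08


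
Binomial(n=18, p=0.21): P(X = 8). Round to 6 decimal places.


P = C(n,k) * p^k * (1-p)^(n-k)
C(18,8) = 43758
p^k = 0.21^8 ≈ 0.000003782286
(1-p)^(n-k) = 0.79^10 ≈ 0.09468276
P = 43758 * 0.000003782286 * 0.09468276 ≈ 0.015670

0.015670


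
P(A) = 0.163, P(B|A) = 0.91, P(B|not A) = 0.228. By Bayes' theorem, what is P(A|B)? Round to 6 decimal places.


P(A|B) = P(B|A)*P(A) / P(B), P(B) = P(B|A)*P(A) + P(B|not A)*P(not A)
P(B|A)*P(A) = 0.91 * 0.163 = 0.14833
P(B|not A)*P(not A) = 0.228 * 0.837 = 0.190836
P(B) = 0.14833 + 0.190836 = 0.339166
P(A|B) = 0.14833 / 0.339166 ≈ 0.43733747

0.437337


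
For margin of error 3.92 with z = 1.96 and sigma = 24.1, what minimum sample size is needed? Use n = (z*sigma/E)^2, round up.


z*sigma/E = 1.96 * 24.1 / 3.92 = 12.05
(z*sigma/E)^2 = 145.2025
round up: n = 146

146


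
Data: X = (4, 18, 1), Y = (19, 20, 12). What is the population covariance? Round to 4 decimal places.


Cov = (1/n)*sum((xi-xbar)(yi-ybar))
n = 3, xbar = 23/3 ≈ 7.666667, ybar = 51/3 = 17
sum((xi-xbar)(yi-ybar)) = 57
Cov = 57 / 3 = 19

19.0000


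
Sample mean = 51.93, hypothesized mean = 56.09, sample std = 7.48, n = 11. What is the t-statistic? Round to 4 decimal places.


t = (xbar - mu0) / (s/sqrt(n))
xbar - mu0 = 51.93 - 56.09 = -4.16
sqrt(11) ≈ 3.31662479
s/sqrt(n) = 7.48 / 3.31662479 ≈ 2.25530486
t = -4.16 / 2.25530486 ≈ -1.844540

-1.8445


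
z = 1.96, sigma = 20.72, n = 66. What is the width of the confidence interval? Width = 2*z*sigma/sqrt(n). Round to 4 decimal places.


width = 2*z*sigma/sqrt(n)
2*z*sigma = 2 * 1.96 * 20.72 = 81.2224
sqrt(66) ≈ 8.124038
width = 81.2224 / 8.124038 ≈ 9.997786

9.9978


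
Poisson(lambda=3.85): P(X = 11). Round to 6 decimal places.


P = e^(-lam) * lam^k / k!
e^(-3.85) ≈ 0.02127974
lam^k = 3.85^11 ≈ 2754660.138619
k! = 11! = 39916800
P = 0.02127974 * 2754660.138619 / 39916800 ≈ 0.001469

0.001469


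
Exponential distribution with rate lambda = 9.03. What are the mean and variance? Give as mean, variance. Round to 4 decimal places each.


mean = 1/lam, var = 1/lam^2
mean = 1 / 9.03 = 100/903 ≈ 0.110742
lam^2 = 9.03^2 = 81.5409
var = 1 / 81.5409 ≈ 0.012264

0.1107, 0.0123


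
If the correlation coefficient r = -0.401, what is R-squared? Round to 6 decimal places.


R^2 = r^2 = (-0.401)^2 = 0.160801

0.160801


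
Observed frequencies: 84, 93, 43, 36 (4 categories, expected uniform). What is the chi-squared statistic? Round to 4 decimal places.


chi2 = sum((O-E)^2/E), E = total/4
total = 256, E = 256/4 = 64
(84 - 64)^2 / 64 = 400 / 64 = 6.25
(93 - 64)^2 / 64 = 841 / 64 = 13.140625
(43 - 64)^2 / 64 = 441 / 64 = 6.890625
(36 - 64)^2 / 64 = 784 / 64 = 12.25
chi2 = 38.53125

38.5313


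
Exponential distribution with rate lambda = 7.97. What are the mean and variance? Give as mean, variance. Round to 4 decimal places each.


mean = 1/lam, var = 1/lam^2
mean = 1 / 7.97 = 100/797 ≈ 0.125471
lam^2 = 7.97^2 = 63.5209
var = 1 / 63.5209 ≈ 0.015743

0.1255, 0.0157


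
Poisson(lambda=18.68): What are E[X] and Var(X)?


E[X] = Var(X) = lambda = 18.68

18.68, 18.68


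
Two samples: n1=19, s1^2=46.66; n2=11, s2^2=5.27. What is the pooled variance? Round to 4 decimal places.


sp^2 = ((n1-1)*s1^2 + (n2-1)*s2^2)/(n1+n2-2)
(n1-1)*s1^2 = 18 * 46.66 = 839.88
(n2-1)*s2^2 = 10 * 5.27 = 52.7
numerator = 839.88 + 52.7 = 892.58
n1+n2-2 = 28
sp^2 = 892.58 / 28 = 44629/1400 ≈ 31.877857

31.8779


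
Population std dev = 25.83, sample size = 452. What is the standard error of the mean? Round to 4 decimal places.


SE = sigma / sqrt(n)
sqrt(452) ≈ 21.260292
SE = 25.83 / 21.260292 ≈ 1.214941

1.2149


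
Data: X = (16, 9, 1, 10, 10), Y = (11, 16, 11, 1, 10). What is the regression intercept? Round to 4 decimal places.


a = ybar - b*xbar, where b = sum((xi-xbar)(yi-ybar)) / sum((xi-xbar)^2)
n = 5, xbar = 46/5 = 9.2, ybar = 49/5 = 9.8
Sxy = sum((xi-xbar)(yi-ybar)) = -9.8
Sxx = sum((xi-xbar)^2) = 114.8
b = Sxy / Sxx = -7/82 ≈ -0.085366
a = 9.8 - (-0.085366) * 9.2 = 434/41 ≈ 10.585366

10.5854


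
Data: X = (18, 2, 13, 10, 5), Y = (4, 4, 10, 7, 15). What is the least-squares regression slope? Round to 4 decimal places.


b = sum((xi-xbar)(yi-ybar)) / sum((xi-xbar)^2)
n = 5, xbar = 48/5 = 9.6, ybar = 40/5 = 8
Sxy = sum((xi-xbar)(yi-ybar)) = -29
Sxx = sum((xi-xbar)^2) = 161.2
b = Sxy / Sxx = -145/806 ≈ -0.179901

-0.1799


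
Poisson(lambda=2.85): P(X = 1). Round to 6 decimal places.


P = e^(-lam) * lam^k / k!
e^(-2.85) ≈ 0.05784432
lam^k = 2.85^1 = 2.85
k! = 1! = 1
P = 0.05784432 * 2.85 / 1 ≈ 0.164856

0.164856


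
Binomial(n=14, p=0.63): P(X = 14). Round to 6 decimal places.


P = C(n,k) * p^k * (1-p)^(n-k)
C(14,14) = 1
p^k = 0.63^14 ≈ 0.001551557
(1-p)^(n-k) = 0.37^0 = 1
P = 1 * 0.001551557 * 1 ≈ 0.001552

0.001552


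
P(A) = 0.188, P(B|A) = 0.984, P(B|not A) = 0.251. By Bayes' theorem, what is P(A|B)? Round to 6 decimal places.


P(A|B) = P(B|A)*P(A) / P(B), P(B) = P(B|A)*P(A) + P(B|not A)*P(not A)
P(B|A)*P(A) = 0.984 * 0.188 = 0.184992
P(B|not A)*P(not A) = 0.251 * 0.812 = 0.203812
P(B) = 0.184992 + 0.203812 = 0.388804
P(A|B) = 0.184992 / 0.388804 ≈ 0.47579757

0.475798


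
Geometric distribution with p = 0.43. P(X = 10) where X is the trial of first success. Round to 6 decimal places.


P = (1-p)^(k-1) * p
(1-p)^(k-1) = 0.57^9 ≈ 0.006351462
P = 0.006351462 * 0.43 ≈ 0.002731129

0.002731


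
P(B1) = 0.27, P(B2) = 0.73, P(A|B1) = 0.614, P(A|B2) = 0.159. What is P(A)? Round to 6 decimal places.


P(A) = P(A|B1)*P(B1) + P(A|B2)*P(B2)
P(A|B1)*P(B1) = 0.614 * 0.27 = 0.16578
P(A|B2)*P(B2) = 0.159 * 0.73 = 0.11607
P(A) = 0.16578 + 0.11607 = 0.28185

0.281850


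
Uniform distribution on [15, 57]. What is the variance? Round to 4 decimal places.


Var = (b-a)^2 / 12
(b-a)^2 = (57 - 15)^2 = 1764
Var = 1764/12 = 147

147.0000


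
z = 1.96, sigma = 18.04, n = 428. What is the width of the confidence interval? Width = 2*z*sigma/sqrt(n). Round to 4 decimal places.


width = 2*z*sigma/sqrt(n)
2*z*sigma = 2 * 1.96 * 18.04 = 70.7168
sqrt(428) ≈ 20.688161
width = 70.7168 / 20.688161 ≈ 3.418226

3.4182


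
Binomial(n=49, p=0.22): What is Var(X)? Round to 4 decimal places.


Var = n*p*(1-p) = 49 * 0.22 * 0.78 = 8.4084

8.4084


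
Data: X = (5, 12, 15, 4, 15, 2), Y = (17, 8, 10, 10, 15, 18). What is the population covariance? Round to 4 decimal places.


Cov = (1/n)*sum((xi-xbar)(yi-ybar))
n = 6, xbar = 53/6 ≈ 8.833333, ybar = 78/6 = 13
sum((xi-xbar)(yi-ybar)) = -57
Cov = -57 / 6 = -9.5

-9.5000


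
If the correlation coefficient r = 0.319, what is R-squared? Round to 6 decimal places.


R^2 = r^2 = (0.319)^2 = 0.101761

0.101761


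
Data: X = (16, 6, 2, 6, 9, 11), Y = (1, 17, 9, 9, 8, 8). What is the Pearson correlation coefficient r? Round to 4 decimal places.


r = sum((xi-xbar)(yi-ybar)) / sqrt(sum((xi-xbar)^2) * sum((yi-ybar)^2))
n = 6, xbar = 50/6 = 25/3 ≈ 8.333333, ybar = 52/6 = 26/3 ≈ 8.666667
Sxy = sum((xi-xbar)(yi-ybar)) = -250/3 ≈ -83.333333
Sxx = sum((xi-xbar)^2) = 352/3 ≈ 117.333333
Syy = sum((yi-ybar)^2) = 388/3 ≈ 129.333333
sqrt(Sxx*Syy) ≈ 123.187301
r = Sxy / sqrt(Sxx*Syy) = -83.333333 / 123.187301 ≈ -0.676477

-0.6765


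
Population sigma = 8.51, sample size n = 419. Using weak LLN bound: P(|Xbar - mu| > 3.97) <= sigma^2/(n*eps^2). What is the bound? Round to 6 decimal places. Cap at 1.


bound = min(1, sigma^2/(n*eps^2))
sigma^2 = 8.51^2 = 72.4201
n*eps^2 = 419 * 3.97^2 = 419 * 15.7609 = 6603.8171
sigma^2/(n*eps^2) = 72.4201 / 6603.8171 ≈ 0.01096640

0.010966


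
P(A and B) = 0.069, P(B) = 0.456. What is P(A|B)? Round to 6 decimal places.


P(A|B) = P(A and B) / P(B) = 0.069 / 0.456 = 23/152 ≈ 0.15131579

0.151316


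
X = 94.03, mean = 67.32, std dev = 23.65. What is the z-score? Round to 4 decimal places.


z = (X - mu) / sigma
X - mu = 94.03 - 67.32 = 26.71
z = 26.71 / 23.65 = 2671/2365 ≈ 1.129387

1.1294


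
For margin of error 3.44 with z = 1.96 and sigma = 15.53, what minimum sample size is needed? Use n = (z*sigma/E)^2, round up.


z*sigma/E = 1.96 * 15.53 / 3.44 = 76097/8600 ≈ 8.848488
(z*sigma/E)^2 ≈ 78.295746
round up: n = 79

79


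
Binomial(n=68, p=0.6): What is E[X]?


E[X] = n*p = 68 * 0.6 = 40.8

40.8


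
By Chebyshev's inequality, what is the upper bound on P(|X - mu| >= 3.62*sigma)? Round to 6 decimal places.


P <= 1/k^2
k^2 = 3.62^2 = 13.1044
1/k^2 = 1 / 13.1044 ≈ 0.07631025

0.076310


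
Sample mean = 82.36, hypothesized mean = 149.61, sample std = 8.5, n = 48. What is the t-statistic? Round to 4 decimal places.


t = (xbar - mu0) / (s/sqrt(n))
xbar - mu0 = 82.36 - 149.61 = -67.25
sqrt(48) ≈ 6.92820323
s/sqrt(n) = 8.5 / 6.92820323 ≈ 1.22686932
t = -67.25 / 1.22686932 ≈ -54.814314

-54.8143


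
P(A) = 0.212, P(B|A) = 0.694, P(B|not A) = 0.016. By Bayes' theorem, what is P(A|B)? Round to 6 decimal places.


P(A|B) = P(B|A)*P(A) / P(B), P(B) = P(B|A)*P(A) + P(B|not A)*P(not A)
P(B|A)*P(A) = 0.694 * 0.212 = 0.147128
P(B|not A)*P(not A) = 0.016 * 0.788 = 0.012608
P(B) = 0.147128 + 0.012608 = 0.159736
P(A|B) = 0.147128 / 0.159736 ≈ 0.92106977

0.921070


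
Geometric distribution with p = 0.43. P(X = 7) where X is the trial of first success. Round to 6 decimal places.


P = (1-p)^(k-1) * p
(1-p)^(k-1) = 0.57^6 ≈ 0.03429645
P = 0.03429645 * 0.43 ≈ 0.01474747

0.014747


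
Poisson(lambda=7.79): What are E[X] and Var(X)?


E[X] = Var(X) = lambda = 7.79

7.79, 7.79


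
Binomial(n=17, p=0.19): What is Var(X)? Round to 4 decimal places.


Var = n*p*(1-p) = 17 * 0.19 * 0.81 = 2.6163

2.6163


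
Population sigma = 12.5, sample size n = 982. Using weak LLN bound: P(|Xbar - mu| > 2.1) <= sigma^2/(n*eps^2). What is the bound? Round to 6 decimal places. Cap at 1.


bound = min(1, sigma^2/(n*eps^2))
sigma^2 = 12.5^2 = 156.25
n*eps^2 = 982 * 2.1^2 = 982 * 4.41 = 4330.62
sigma^2/(n*eps^2) = 156.25 / 4330.62 ≈ 0.03608028

0.036080


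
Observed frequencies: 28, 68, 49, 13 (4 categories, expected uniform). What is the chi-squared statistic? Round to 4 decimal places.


chi2 = sum((O-E)^2/E), E = total/4
total = 158, E = 158/4 = 39.5
(28 - 39.5)^2 / 39.5 = 132.25 / 39.5 = 529/158 ≈ 3.348101
(68 - 39.5)^2 / 39.5 = 812.25 / 39.5 = 3249/158 ≈ 20.563291
(49 - 39.5)^2 / 39.5 = 90.25 / 39.5 = 361/158 ≈ 2.284810
(13 - 39.5)^2 / 39.5 = 702.25 / 39.5 = 2809/158 ≈ 17.778481
chi2 = 3474/79 ≈ 43.974684

43.9747


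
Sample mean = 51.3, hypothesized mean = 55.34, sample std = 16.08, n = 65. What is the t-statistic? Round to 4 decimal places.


t = (xbar - mu0) / (s/sqrt(n))
xbar - mu0 = 51.3 - 55.34 = -4.04
sqrt(65) ≈ 8.06225775
s/sqrt(n) = 16.08 / 8.06225775 ≈ 1.99447853
t = -4.04 / 1.99447853 ≈ -2.025592

-2.0256


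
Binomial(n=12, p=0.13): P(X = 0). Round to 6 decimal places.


P = C(n,k) * p^k * (1-p)^(n-k)
C(12,0) = 1
p^k = 0.13^0 = 1
(1-p)^(n-k) = 0.87^12 ≈ 0.1880317
P = 1 * 1 * 0.1880317 ≈ 0.188032

0.188032


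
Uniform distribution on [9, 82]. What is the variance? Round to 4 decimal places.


Var = (b-a)^2 / 12
(b-a)^2 = (82 - 9)^2 = 5329
Var = 5329/12 ≈ 444.083333

444.0833


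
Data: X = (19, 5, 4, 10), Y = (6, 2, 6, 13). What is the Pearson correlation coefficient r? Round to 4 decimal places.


r = sum((xi-xbar)(yi-ybar)) / sqrt(sum((xi-xbar)^2) * sum((yi-ybar)^2))
n = 4, xbar = 38/4 = 9.5, ybar = 27/4 = 6.75
Sxy = sum((xi-xbar)(yi-ybar)) = 21.5
Sxx = sum((xi-xbar)^2) = 141
Syy = sum((yi-ybar)^2) = 62.75
sqrt(Sxx*Syy) ≈ 94.062479
r = Sxy / sqrt(Sxx*Syy) = 21.5 / 94.062479 ≈ 0.228571

0.2286


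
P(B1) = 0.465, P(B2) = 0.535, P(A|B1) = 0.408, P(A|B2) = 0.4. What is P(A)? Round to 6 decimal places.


P(A) = P(A|B1)*P(B1) + P(A|B2)*P(B2)
P(A|B1)*P(B1) = 0.408 * 0.465 = 0.18972
P(A|B2)*P(B2) = 0.4 * 0.535 = 0.214
P(A) = 0.18972 + 0.214 = 0.40372

0.403720


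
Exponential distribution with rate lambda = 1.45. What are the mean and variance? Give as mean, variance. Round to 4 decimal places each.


mean = 1/lam, var = 1/lam^2
mean = 1 / 1.45 = 20/29 ≈ 0.689655
lam^2 = 1.45^2 = 2.1025
var = 1 / 2.1025 = 400/841 ≈ 0.475624

0.6897, 0.4756


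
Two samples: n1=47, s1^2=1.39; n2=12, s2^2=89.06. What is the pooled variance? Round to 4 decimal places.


sp^2 = ((n1-1)*s1^2 + (n2-1)*s2^2)/(n1+n2-2)
(n1-1)*s1^2 = 46 * 1.39 = 63.94
(n2-1)*s2^2 = 11 * 89.06 = 979.66
numerator = 63.94 + 979.66 = 1043.6
n1+n2-2 = 57
sp^2 = 1043.6 / 57 = 5218/285 ≈ 18.308772

18.3088


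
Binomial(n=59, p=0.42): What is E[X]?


E[X] = n*p = 59 * 0.42 = 24.78

24.78


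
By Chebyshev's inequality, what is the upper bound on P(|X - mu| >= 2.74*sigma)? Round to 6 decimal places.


P <= 1/k^2
k^2 = 2.74^2 = 7.5076
1/k^2 = 1 / 7.5076 ≈ 0.13319836

0.133198


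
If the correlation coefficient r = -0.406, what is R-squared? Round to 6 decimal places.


R^2 = r^2 = (-0.406)^2 = 0.164836

0.164836


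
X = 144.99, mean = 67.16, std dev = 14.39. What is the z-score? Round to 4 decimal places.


z = (X - mu) / sigma
X - mu = 144.99 - 67.16 = 77.83
z = 77.83 / 14.39 = 7783/1439 ≈ 5.408617

5.4086


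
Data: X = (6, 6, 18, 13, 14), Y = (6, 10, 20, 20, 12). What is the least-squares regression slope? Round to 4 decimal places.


b = sum((xi-xbar)(yi-ybar)) / sum((xi-xbar)^2)
n = 5, xbar = 57/5 = 11.4, ybar = 68/5 = 13.6
Sxy = sum((xi-xbar)(yi-ybar)) = 108.8
Sxx = sum((xi-xbar)^2) = 111.2
b = Sxy / Sxx = 136/139 ≈ 0.978417

0.9784


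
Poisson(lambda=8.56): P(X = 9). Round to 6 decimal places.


P = e^(-lam) * lam^k / k!
e^(-8.56) ≈ 0.0001916193
lam^k = 8.56^9 ≈ 246753818.511703
k! = 9! = 362880
P = 0.0001916193 * 246753818.511703 / 362880 ≈ 0.130299

0.130299


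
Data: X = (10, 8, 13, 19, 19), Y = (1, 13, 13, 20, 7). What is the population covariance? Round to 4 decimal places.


Cov = (1/n)*sum((xi-xbar)(yi-ybar))
n = 5, xbar = 69/5 = 13.8, ybar = 54/5 = 10.8
sum((xi-xbar)(yi-ybar)) = 50.8
Cov = 50.8 / 5 = 10.16

10.1600


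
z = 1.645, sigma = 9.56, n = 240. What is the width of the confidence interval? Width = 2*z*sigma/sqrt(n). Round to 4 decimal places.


width = 2*z*sigma/sqrt(n)
2*z*sigma = 2 * 1.645 * 9.56 = 31.4524
sqrt(240) ≈ 15.491933
width = 31.4524 / 15.491933 ≈ 2.030244

2.0302


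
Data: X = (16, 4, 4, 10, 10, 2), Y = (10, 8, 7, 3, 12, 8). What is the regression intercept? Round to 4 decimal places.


a = ybar - b*xbar, where b = sum((xi-xbar)(yi-ybar)) / sum((xi-xbar)^2)
n = 6, xbar = 46/6 = 23/3 ≈ 7.666667, ybar = 48/6 = 8
Sxy = sum((xi-xbar)(yi-ybar)) = 18
Sxx = sum((xi-xbar)^2) = 418/3 ≈ 139.333333
b = Sxy / Sxx = 27/209 ≈ 0.129187
a = 8 - 0.129187 * 7.666667 = 1465/209 ≈ 7.009569

7.0096


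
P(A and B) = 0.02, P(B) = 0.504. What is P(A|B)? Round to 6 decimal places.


P(A|B) = P(A and B) / P(B) = 0.02 / 0.504 = 5/126 ≈ 0.03968254

0.039683


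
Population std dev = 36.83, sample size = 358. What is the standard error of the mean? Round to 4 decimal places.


SE = sigma / sqrt(n)
sqrt(358) ≈ 18.920888
SE = 36.83 / 18.920888 ≈ 1.946526

1.9465


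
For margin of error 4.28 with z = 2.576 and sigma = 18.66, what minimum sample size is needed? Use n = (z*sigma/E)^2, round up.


z*sigma/E = 2.576 * 18.66 / 4.28 ≈ 11.230879
(z*sigma/E)^2 ≈ 126.132632
round up: n = 127

127


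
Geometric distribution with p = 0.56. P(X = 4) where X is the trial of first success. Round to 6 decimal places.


P = (1-p)^(k-1) * p
(1-p)^(k-1) = 0.44^3 = 0.085184
P = 0.085184 * 0.56 = 0.04770304

0.047703


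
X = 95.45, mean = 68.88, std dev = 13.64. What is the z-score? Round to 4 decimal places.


z = (X - mu) / sigma
X - mu = 95.45 - 68.88 = 26.57
z = 26.57 / 13.64 = 2657/1364 ≈ 1.947947

1.9479


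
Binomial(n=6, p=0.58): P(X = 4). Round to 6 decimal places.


P = C(n,k) * p^k * (1-p)^(n-k)
C(6,4) = 15
p^k = 0.58^4 ≈ 0.1131650
(1-p)^(n-k) = 0.42^2 = 0.1764
P = 15 * 0.1131650 * 0.1764 ≈ 0.299434

0.299434


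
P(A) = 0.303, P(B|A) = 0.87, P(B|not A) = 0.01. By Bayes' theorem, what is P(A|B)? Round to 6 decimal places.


P(A|B) = P(B|A)*P(A) / P(B), P(B) = P(B|A)*P(A) + P(B|not A)*P(not A)
P(B|A)*P(A) = 0.87 * 0.303 = 0.26361
P(B|not A)*P(not A) = 0.01 * 0.697 = 0.00697
P(B) = 0.26361 + 0.00697 = 0.27058
P(A|B) = 0.26361 / 0.27058 ≈ 0.97424052

0.974241


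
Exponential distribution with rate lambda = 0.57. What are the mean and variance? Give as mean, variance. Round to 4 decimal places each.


mean = 1/lam, var = 1/lam^2
mean = 1 / 0.57 = 100/57 ≈ 1.754386
lam^2 = 0.57^2 = 0.3249
var = 1 / 0.3249 = 10000/3249 ≈ 3.077870

1.7544, 3.0779


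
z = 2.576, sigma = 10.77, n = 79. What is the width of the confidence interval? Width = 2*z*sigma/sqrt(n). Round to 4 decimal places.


width = 2*z*sigma/sqrt(n)
2*z*sigma = 2 * 2.576 * 10.77 = 55.48704
sqrt(79) ≈ 8.888194
width = 55.48704 / 8.888194 ≈ 6.242780

6.2428


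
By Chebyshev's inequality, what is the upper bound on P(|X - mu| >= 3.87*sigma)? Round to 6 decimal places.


P <= 1/k^2
k^2 = 3.87^2 = 14.9769
1/k^2 = 1 / 14.9769 ≈ 0.06676949

0.066769


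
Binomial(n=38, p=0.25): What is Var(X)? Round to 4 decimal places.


Var = n*p*(1-p) = 38 * 0.25 * 0.75 = 7.125

7.1250
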